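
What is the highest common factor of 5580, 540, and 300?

60

5580 = 2^2 × 3^2 × 5 × 31
540 = 2^2 × 3^3 × 5
300 = 2^2 × 3 × 5^2
gcd(5580, 540, 300) = 2^2 × 3 × 5 = 60.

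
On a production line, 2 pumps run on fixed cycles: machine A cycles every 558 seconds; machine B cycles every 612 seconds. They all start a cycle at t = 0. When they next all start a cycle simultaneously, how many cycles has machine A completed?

The first common completion time is the LCM of the periods.
558 = 2 × 3^2 × 31
612 = 2^2 × 3^2 × 17
LCM(558, 612) = 2^2 × 3^2 × 17 × 31 = 18972.
Cycles for period 558: 18972 / 558 = 34.

34 cycles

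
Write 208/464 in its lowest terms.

208 = 2^4 × 13
464 = 2^4 × 29
gcd(208, 464) = 2^4 = 16.
Divide numerator and denominator by 16: 208/464 = 13/29.

13/29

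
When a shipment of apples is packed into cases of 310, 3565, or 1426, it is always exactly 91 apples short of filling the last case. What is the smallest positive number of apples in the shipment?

7039

Being 91 short of a full case of size k means N ≡ −91 (mod k), i.e. N + 91 is a multiple of each size.
310 = 2 × 5 × 31
3565 = 5 × 23 × 31
1426 = 2 × 23 × 31
LCM(310, 3565, 1426) = 2 × 5 × 23 × 31 = 7130.
Smallest positive N is 7130 − 91 = 7039.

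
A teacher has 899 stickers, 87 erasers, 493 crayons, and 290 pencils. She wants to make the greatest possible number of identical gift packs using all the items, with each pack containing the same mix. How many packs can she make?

The pack count must divide each quantity, so the greatest is gcd(899, 87, 493, 290).
899 = 29 × 31
87 = 3 × 29
493 = 17 × 29
290 = 2 × 5 × 29
gcd(899, 87, 493, 290) = 29.

29 packs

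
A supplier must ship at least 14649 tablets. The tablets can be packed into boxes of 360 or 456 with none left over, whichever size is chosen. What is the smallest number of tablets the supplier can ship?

20520

The number of tablets must be a common multiple of 360 and 456, so a multiple of their LCM.
360 = 2^3 × 3^2 × 5
456 = 2^3 × 3 × 19
LCM(360, 456) = 2^3 × 3^2 × 5 × 19 = 6840.
Smallest multiple of 6840 that is ≥ 14649: ⌈14649/6840⌉ × 6840 = 3 × 6840 = 20520.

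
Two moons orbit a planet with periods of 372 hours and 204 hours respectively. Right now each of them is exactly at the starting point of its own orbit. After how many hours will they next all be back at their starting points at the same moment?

We need the least common multiple of the intervals.
372 = 2^2 × 3 × 31
204 = 2^2 × 3 × 17
LCM(372, 204) = 2^2 × 3 × 17 × 31 = 6324.

6324 hours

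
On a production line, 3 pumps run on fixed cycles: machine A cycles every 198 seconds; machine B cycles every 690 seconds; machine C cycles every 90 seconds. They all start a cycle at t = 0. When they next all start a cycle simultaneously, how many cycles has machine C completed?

253 cycles

The first common completion time is the LCM of the periods.
198 = 2 × 3^2 × 11
690 = 2 × 3 × 5 × 23
90 = 2 × 3^2 × 5
LCM(198, 690, 90) = 2 × 3^2 × 5 × 11 × 23 = 22770.
Cycles for period 90: 22770 / 90 = 253.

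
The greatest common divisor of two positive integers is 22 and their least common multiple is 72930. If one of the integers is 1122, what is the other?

1430

For two integers, gcd × lcm = product, so the other is (22 × 72930) / 1122 = 1604460 / 1122 = 1430.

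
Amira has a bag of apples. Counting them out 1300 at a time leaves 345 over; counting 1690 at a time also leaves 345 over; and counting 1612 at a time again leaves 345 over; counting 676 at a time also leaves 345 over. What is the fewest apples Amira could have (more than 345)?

N − 345 must be a common multiple of 1300, 1690, 1612, and 676.
1300 = 2^2 × 5^2 × 13
1690 = 2 × 5 × 13^2
1612 = 2^2 × 13 × 31
676 = 2^2 × 13^2
LCM(1300, 1690, 1612, 676) = 2^2 × 5^2 × 13^2 × 31 = 523900.
Smallest N > 345 is LCM + 345 = 523900 + 345 = 524245.

524245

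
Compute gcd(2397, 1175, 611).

2397 = 3 × 17 × 47
1175 = 5^2 × 47
611 = 13 × 47
gcd(2397, 1175, 611) = 47.

47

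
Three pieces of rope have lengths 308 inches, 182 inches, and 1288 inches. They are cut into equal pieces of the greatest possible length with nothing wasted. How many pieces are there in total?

127

Piece length = gcd(308, 182, 1288).
308 = 2^2 × 7 × 11
182 = 2 × 7 × 13
1288 = 2^3 × 7 × 23
gcd(308, 182, 1288) = 2 × 7 = 14.
Total pieces = 308/14 + 182/14 + 1288/14 = 22 + 13 + 92 = 127.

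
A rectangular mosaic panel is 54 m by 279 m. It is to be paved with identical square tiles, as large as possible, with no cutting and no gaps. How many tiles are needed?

186

Tile side = gcd(54, 279).
54 = 2 × 3^3
279 = 3^2 × 31
gcd(54, 279) = 3^2 = 9.
Tiles: (54/9) × (279/9) = 6 × 31 = 186.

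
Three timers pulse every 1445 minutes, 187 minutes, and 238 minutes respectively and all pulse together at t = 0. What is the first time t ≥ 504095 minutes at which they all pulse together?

667590 minutes

Joint pulses occur at multiples of LCM(1445, 187, 238).
1445 = 5 × 17^2
187 = 11 × 17
238 = 2 × 7 × 17
LCM(1445, 187, 238) = 2 × 5 × 7 × 11 × 17^2 = 222530.
Smallest multiple of 222530 that is ≥ 504095: ⌈504095/222530⌉ × 222530 = 3 × 222530 = 667590.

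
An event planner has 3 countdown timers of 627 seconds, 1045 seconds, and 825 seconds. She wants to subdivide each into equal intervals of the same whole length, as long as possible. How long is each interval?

11 seconds

The interval must divide each timer length; the longest such is the gcd.
627 = 3 × 11 × 19
1045 = 5 × 11 × 19
825 = 3 × 5^2 × 11
gcd(627, 1045, 825) = 11.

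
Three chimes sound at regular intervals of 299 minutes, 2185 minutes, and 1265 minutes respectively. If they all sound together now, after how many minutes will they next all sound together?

312455 minutes

The first simultaneous occurrence is after LCM of the individual periods.
299 = 13 × 23
2185 = 5 × 19 × 23
1265 = 5 × 11 × 23
LCM(299, 2185, 1265) = 5 × 11 × 13 × 19 × 23 = 312455.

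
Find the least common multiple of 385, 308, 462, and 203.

133980

385 = 5 × 7 × 11
308 = 2^2 × 7 × 11
462 = 2 × 3 × 7 × 11
203 = 7 × 29
LCM(385, 308, 462, 203) = 2^2 × 3 × 5 × 7 × 11 × 29 = 133980.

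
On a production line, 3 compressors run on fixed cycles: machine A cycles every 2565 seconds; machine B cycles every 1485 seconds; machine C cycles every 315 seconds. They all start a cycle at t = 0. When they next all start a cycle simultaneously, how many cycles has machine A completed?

77 cycles

All finish a whole number of cycles simultaneously at t = LCM of the periods.
2565 = 3^3 × 5 × 19
1485 = 3^3 × 5 × 11
315 = 3^2 × 5 × 7
LCM(2565, 1485, 315) = 3^3 × 5 × 7 × 11 × 19 = 197505.
Cycles for period 2565: 197505 / 2565 = 77.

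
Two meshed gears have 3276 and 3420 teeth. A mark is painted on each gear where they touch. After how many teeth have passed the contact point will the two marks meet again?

We need the least common multiple of the intervals.
3276 = 2^2 × 3^2 × 7 × 13
3420 = 2^2 × 3^2 × 5 × 19
LCM(3276, 3420) = 2^2 × 3^2 × 5 × 7 × 13 × 19 = 311220.

311220 teeth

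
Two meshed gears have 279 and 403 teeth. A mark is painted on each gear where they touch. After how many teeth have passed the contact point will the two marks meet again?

3627 teeth

The first simultaneous occurrence is after LCM of the individual periods.
279 = 3^2 × 31
403 = 13 × 31
LCM(279, 403) = 3^2 × 13 × 31 = 3627.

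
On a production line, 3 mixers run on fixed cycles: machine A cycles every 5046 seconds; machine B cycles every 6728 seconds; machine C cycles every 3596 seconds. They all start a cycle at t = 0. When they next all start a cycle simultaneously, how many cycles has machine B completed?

93 cycles

They are all back at their starting positions together after one LCM of the periods.
5046 = 2 × 3 × 29^2
6728 = 2^3 × 29^2
3596 = 2^2 × 29 × 31
LCM(5046, 6728, 3596) = 2^3 × 3 × 29^2 × 31 = 625704.
Cycles for period 6728: 625704 / 6728 = 93.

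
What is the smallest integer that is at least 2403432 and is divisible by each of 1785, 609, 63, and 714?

2484720

The integer must be a common multiple of 1785, 609, 63, and 714, so a multiple of their LCM.
1785 = 3 × 5 × 7 × 17
609 = 3 × 7 × 29
63 = 3^2 × 7
714 = 2 × 3 × 7 × 17
LCM(1785, 609, 63, 714) = 2 × 3^2 × 5 × 7 × 17 × 29 = 310590.
Smallest multiple of 310590 that is ≥ 2403432: ⌈2403432/310590⌉ × 310590 = 8 × 310590 = 2484720.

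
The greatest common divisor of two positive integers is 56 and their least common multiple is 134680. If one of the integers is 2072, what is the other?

3640

For two integers, gcd × lcm = product, so the other is (56 × 134680) / 2072 = 7542080 / 2072 = 3640.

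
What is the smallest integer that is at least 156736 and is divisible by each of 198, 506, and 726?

200376

The integer must be a common multiple of 198, 506, and 726, so a multiple of their LCM.
198 = 2 × 3^2 × 11
506 = 2 × 11 × 23
726 = 2 × 3 × 11^2
LCM(198, 506, 726) = 2 × 3^2 × 11^2 × 23 = 50094.
Smallest multiple of 50094 that is ≥ 156736: ⌈156736/50094⌉ × 50094 = 4 × 50094 = 200376.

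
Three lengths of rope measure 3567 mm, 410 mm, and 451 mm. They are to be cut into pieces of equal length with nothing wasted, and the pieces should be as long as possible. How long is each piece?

Each piece length must divide every original length, so the longest possible is gcd(3567, 410, 451).
3567 = 3 × 29 × 41
410 = 2 × 5 × 41
451 = 11 × 41
gcd(3567, 410, 451) = 41.

41 mm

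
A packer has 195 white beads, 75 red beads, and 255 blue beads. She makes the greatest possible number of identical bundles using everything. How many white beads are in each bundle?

Number of bundles = gcd(195, 75, 255).
195 = 3 × 5 × 13
75 = 3 × 5^2
255 = 3 × 5 × 17
gcd(195, 75, 255) = 3 × 5 = 15.
white beads per bundle = 195 / 15 = 13.

13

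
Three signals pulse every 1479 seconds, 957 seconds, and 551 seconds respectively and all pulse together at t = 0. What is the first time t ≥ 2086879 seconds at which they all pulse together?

Joint pulses occur at multiples of LCM(1479, 957, 551).
1479 = 3 × 17 × 29
957 = 3 × 11 × 29
551 = 19 × 29
LCM(1479, 957, 551) = 3 × 11 × 17 × 19 × 29 = 309111.
Smallest multiple of 309111 that is ≥ 2086879: ⌈2086879/309111⌉ × 309111 = 7 × 309111 = 2163777.

2163777 seconds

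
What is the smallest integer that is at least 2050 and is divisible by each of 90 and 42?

2520

The integer must be a common multiple of 90 and 42, so a multiple of their LCM.
90 = 2 × 3^2 × 5
42 = 2 × 3 × 7
LCM(90, 42) = 2 × 3^2 × 5 × 7 = 630.
Smallest multiple of 630 that is ≥ 2050: ⌈2050/630⌉ × 630 = 4 × 630 = 2520.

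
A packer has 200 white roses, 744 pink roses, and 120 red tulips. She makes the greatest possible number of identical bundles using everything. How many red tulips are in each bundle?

Number of bundles = gcd(200, 744, 120).
200 = 2^3 × 5^2
744 = 2^3 × 3 × 31
120 = 2^3 × 3 × 5
gcd(200, 744, 120) = 2^3 = 8.
red tulips per bundle = 120 / 8 = 15.

15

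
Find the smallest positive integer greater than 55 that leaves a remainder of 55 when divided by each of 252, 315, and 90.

1315

N − 55 must be a common multiple of 252, 315, and 90.
252 = 2^2 × 3^2 × 7
315 = 3^2 × 5 × 7
90 = 2 × 3^2 × 5
LCM(252, 315, 90) = 2^2 × 3^2 × 5 × 7 = 1260.
Smallest N > 55 is LCM + 55 = 1260 + 55 = 1315.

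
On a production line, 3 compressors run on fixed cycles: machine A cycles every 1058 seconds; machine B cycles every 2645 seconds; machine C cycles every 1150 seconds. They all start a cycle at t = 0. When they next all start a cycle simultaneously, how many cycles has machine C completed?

23 cycles

All finish a whole number of cycles simultaneously at t = LCM of the periods.
1058 = 2 × 23^2
2645 = 5 × 23^2
1150 = 2 × 5^2 × 23
LCM(1058, 2645, 1150) = 2 × 5^2 × 23^2 = 26450.
Cycles for period 1150: 26450 / 1150 = 23.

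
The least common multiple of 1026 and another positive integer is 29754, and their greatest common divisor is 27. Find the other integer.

gcd × lcm = product of the two integers, so the other integer is (27 × 29754) / 1026 = 783.

783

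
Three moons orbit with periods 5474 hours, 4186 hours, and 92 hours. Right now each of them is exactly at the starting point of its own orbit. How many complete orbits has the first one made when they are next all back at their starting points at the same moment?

The first common completion time is the LCM of the periods.
5474 = 2 × 7 × 17 × 23
4186 = 2 × 7 × 13 × 23
92 = 2^2 × 23
LCM(5474, 4186, 92) = 2^2 × 7 × 13 × 17 × 23 = 142324.
Orbits for period 5474: 142324 / 5474 = 26.

26 orbits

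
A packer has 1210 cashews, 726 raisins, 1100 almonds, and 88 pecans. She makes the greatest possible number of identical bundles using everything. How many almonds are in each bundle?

Number of bundles = gcd(1210, 726, 1100, 88).
1210 = 2 × 5 × 11^2
726 = 2 × 3 × 11^2
1100 = 2^2 × 5^2 × 11
88 = 2^3 × 11
gcd(1210, 726, 1100, 88) = 2 × 11 = 22.
almonds per bundle = 1100 / 22 = 50.

50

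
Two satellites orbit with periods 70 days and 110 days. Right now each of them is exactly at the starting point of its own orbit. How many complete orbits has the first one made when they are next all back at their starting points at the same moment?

All finish a whole number of cycles simultaneously at t = LCM of the periods.
70 = 2 × 5 × 7
110 = 2 × 5 × 11
LCM(70, 110) = 2 × 5 × 7 × 11 = 770.
Orbits for period 70: 770 / 70 = 11.

11 orbits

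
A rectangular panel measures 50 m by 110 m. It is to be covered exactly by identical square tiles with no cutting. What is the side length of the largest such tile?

10 m

The tile side must divide both 50 and 110, so the largest is their gcd.
50 = 2 × 5^2
110 = 2 × 5 × 11
gcd(50, 110) = 2 × 5 = 10.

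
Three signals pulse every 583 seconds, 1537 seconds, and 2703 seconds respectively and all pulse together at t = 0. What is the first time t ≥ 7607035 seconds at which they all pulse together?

Joint pulses occur at multiples of LCM(583, 1537, 2703).
583 = 11 × 53
1537 = 29 × 53
2703 = 3 × 17 × 53
LCM(583, 1537, 2703) = 3 × 11 × 17 × 29 × 53 = 862257.
Smallest multiple of 862257 that is ≥ 7607035: ⌈7607035/862257⌉ × 862257 = 9 × 862257 = 7760313.

7760313 seconds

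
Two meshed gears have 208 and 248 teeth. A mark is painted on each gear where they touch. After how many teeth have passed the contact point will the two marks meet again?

6448 teeth

We need the least common multiple of the intervals.
208 = 2^4 × 13
248 = 2^3 × 31
LCM(208, 248) = 2^4 × 13 × 31 = 6448.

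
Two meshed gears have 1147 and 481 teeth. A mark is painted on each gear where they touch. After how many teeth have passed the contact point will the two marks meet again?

We need the least common multiple of the intervals.
1147 = 31 × 37
481 = 13 × 37
LCM(1147, 481) = 13 × 31 × 37 = 14911.

14911 teeth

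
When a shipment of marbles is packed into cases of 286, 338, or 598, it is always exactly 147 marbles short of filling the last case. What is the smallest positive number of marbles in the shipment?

85367

Being 147 short of a full case of size k means N ≡ −147 (mod k), i.e. N + 147 is a multiple of each size.
286 = 2 × 11 × 13
338 = 2 × 13^2
598 = 2 × 13 × 23
LCM(286, 338, 598) = 2 × 11 × 13^2 × 23 = 85514.
Smallest positive N is 85514 − 147 = 85367.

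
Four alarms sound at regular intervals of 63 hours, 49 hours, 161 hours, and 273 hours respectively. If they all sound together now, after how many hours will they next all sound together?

131859 hours

We need the least common multiple of the intervals.
63 = 3^2 × 7
49 = 7^2
161 = 7 × 23
273 = 3 × 7 × 13
LCM(63, 49, 161, 273) = 3^2 × 7^2 × 13 × 23 = 131859.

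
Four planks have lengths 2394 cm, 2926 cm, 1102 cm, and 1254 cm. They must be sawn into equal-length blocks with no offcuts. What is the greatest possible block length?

38 cm

The block length must divide every plank, so the greatest is gcd(2394, 2926, 1102, 1254).
2394 = 2 × 3^2 × 7 × 19
2926 = 2 × 7 × 11 × 19
1102 = 2 × 19 × 29
1254 = 2 × 3 × 11 × 19
gcd(2394, 2926, 1102, 1254) = 2 × 19 = 38.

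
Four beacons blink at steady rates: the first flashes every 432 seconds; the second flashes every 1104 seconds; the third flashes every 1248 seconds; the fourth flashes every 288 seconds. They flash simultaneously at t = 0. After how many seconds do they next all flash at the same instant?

258336 seconds

The first simultaneous occurrence is after LCM of the individual periods.
432 = 2^4 × 3^3
1104 = 2^4 × 3 × 23
1248 = 2^5 × 3 × 13
288 = 2^5 × 3^2
LCM(432, 1104, 1248, 288) = 2^5 × 3^3 × 13 × 23 = 258336.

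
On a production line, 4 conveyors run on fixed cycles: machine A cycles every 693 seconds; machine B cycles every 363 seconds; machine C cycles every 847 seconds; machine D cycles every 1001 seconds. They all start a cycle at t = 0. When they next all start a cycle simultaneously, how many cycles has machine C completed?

They are all back at their starting positions together after one LCM of the periods.
693 = 3^2 × 7 × 11
363 = 3 × 11^2
847 = 7 × 11^2
1001 = 7 × 11 × 13
LCM(693, 363, 847, 1001) = 3^2 × 7 × 11^2 × 13 = 99099.
Cycles for period 847: 99099 / 847 = 117.

117 cycles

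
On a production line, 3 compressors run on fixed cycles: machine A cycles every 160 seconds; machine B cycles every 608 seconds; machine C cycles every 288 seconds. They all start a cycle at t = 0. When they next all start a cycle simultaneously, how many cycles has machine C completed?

They are all back at their starting positions together after one LCM of the periods.
160 = 2^5 × 5
608 = 2^5 × 19
288 = 2^5 × 3^2
LCM(160, 608, 288) = 2^5 × 3^2 × 5 × 19 = 27360.
Cycles for period 288: 27360 / 288 = 95.

95 cycles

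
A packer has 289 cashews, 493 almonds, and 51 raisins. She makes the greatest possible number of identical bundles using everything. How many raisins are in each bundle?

Number of bundles = gcd(289, 493, 51).
289 = 17^2
493 = 17 × 29
51 = 3 × 17
gcd(289, 493, 51) = 17.
raisins per bundle = 51 / 17 = 3.

3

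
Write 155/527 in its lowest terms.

155 = 5 × 31
527 = 17 × 31
gcd(155, 527) = 31.
Divide numerator and denominator by 31: 155/527 = 5/17.

5/17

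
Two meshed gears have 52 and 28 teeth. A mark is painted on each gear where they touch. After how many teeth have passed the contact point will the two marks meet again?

364 teeth

We need the least common multiple of the intervals.
52 = 2^2 × 13
28 = 2^2 × 7
LCM(52, 28) = 2^2 × 7 × 13 = 364.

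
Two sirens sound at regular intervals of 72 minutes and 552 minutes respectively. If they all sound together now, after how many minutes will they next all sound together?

1656 minutes

They coincide at every common multiple of the periods; the first is the LCM.
72 = 2^3 × 3^2
552 = 2^3 × 3 × 23
LCM(72, 552) = 2^3 × 3^2 × 23 = 1656.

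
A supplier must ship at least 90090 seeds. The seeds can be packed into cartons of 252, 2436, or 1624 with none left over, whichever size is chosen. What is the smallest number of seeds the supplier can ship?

102312

The number of seeds must be a common multiple of 252, 2436, and 1624, so a multiple of their LCM.
252 = 2^2 × 3^2 × 7
2436 = 2^2 × 3 × 7 × 29
1624 = 2^3 × 7 × 29
LCM(252, 2436, 1624) = 2^3 × 3^2 × 7 × 29 = 14616.
Smallest multiple of 14616 that is ≥ 90090: ⌈90090/14616⌉ × 14616 = 7 × 14616 = 102312.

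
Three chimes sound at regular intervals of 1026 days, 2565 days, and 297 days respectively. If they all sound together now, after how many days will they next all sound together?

56430 days

We need the least common multiple of the intervals.
1026 = 2 × 3^3 × 19
2565 = 3^3 × 5 × 19
297 = 3^3 × 11
LCM(1026, 2565, 297) = 2 × 3^3 × 5 × 11 × 19 = 56430.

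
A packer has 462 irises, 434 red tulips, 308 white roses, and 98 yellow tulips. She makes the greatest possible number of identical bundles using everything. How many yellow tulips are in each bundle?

Number of bundles = gcd(462, 434, 308, 98).
462 = 2 × 3 × 7 × 11
434 = 2 × 7 × 31
308 = 2^2 × 7 × 11
98 = 2 × 7^2
gcd(462, 434, 308, 98) = 2 × 7 = 14.
yellow tulips per bundle = 98 / 14 = 7.

7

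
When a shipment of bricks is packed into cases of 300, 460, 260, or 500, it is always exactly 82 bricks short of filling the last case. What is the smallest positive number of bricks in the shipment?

Being 82 short of a full case of size k means N ≡ −82 (mod k), i.e. N + 82 is a multiple of each size.
300 = 2^2 × 3 × 5^2
460 = 2^2 × 5 × 23
260 = 2^2 × 5 × 13
500 = 2^2 × 5^3
LCM(300, 460, 260, 500) = 2^2 × 3 × 5^3 × 13 × 23 = 448500.
Smallest positive N is 448500 − 82 = 448418.

448418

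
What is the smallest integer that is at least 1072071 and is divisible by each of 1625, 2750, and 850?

The integer must be a common multiple of 1625, 2750, and 850, so a multiple of their LCM.
1625 = 5^3 × 13
2750 = 2 × 5^3 × 11
850 = 2 × 5^2 × 17
LCM(1625, 2750, 850) = 2 × 5^3 × 11 × 13 × 17 = 607750.
Smallest multiple of 607750 that is ≥ 1072071: ⌈1072071/607750⌉ × 607750 = 2 × 607750 = 1215500.

1215500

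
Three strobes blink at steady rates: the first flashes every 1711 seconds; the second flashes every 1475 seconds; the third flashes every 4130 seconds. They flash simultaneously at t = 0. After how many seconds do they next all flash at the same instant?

598850 seconds

They coincide at every common multiple of the periods; the first is the LCM.
1711 = 29 × 59
1475 = 5^2 × 59
4130 = 2 × 5 × 7 × 59
LCM(1711, 1475, 4130) = 2 × 5^2 × 7 × 29 × 59 = 598850.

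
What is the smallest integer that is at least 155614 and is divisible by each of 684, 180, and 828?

157320

The integer must be a common multiple of 684, 180, and 828, so a multiple of their LCM.
684 = 2^2 × 3^2 × 19
180 = 2^2 × 3^2 × 5
828 = 2^2 × 3^2 × 23
LCM(684, 180, 828) = 2^2 × 3^2 × 5 × 19 × 23 = 78660.
Smallest multiple of 78660 that is ≥ 155614: ⌈155614/78660⌉ × 78660 = 2 × 78660 = 157320.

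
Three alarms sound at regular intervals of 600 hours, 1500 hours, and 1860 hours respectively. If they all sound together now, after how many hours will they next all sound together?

They coincide at every common multiple of the periods; the first is the LCM.
600 = 2^3 × 3 × 5^2
1500 = 2^2 × 3 × 5^3
1860 = 2^2 × 3 × 5 × 31
LCM(600, 1500, 1860) = 2^3 × 3 × 5^3 × 31 = 93000.

93000 hours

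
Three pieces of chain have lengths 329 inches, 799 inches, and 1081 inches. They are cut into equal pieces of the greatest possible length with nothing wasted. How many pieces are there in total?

47

Piece length = gcd(329, 799, 1081).
329 = 7 × 47
799 = 17 × 47
1081 = 23 × 47
gcd(329, 799, 1081) = 47.
Total pieces = 329/47 + 799/47 + 1081/47 = 7 + 17 + 23 = 47.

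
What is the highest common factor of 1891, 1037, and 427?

61

1891 = 31 × 61
1037 = 17 × 61
427 = 7 × 61
gcd(1891, 1037, 427) = 61.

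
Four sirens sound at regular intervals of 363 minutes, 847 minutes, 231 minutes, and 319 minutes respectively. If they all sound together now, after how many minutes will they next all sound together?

The first simultaneous occurrence is after LCM of the individual periods.
363 = 3 × 11^2
847 = 7 × 11^2
231 = 3 × 7 × 11
319 = 11 × 29
LCM(363, 847, 231, 319) = 3 × 7 × 11^2 × 29 = 73689.

73689 minutes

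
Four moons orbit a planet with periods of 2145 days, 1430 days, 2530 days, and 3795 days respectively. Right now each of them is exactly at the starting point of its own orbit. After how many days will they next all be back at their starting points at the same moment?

98670 days

The first simultaneous occurrence is after LCM of the individual periods.
2145 = 3 × 5 × 11 × 13
1430 = 2 × 5 × 11 × 13
2530 = 2 × 5 × 11 × 23
3795 = 3 × 5 × 11 × 23
LCM(2145, 1430, 2530, 3795) = 2 × 3 × 5 × 11 × 13 × 23 = 98670.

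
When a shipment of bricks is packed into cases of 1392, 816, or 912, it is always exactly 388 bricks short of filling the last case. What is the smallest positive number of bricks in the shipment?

Being 388 short of a full case of size k means N ≡ −388 (mod k), i.e. N + 388 is a multiple of each size.
1392 = 2^4 × 3 × 29
816 = 2^4 × 3 × 17
912 = 2^4 × 3 × 19
LCM(1392, 816, 912) = 2^4 × 3 × 17 × 19 × 29 = 449616.
Smallest positive N is 449616 − 388 = 449228.

449228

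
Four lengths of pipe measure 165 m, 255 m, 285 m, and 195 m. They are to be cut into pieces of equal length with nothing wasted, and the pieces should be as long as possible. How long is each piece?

Each piece length must divide every original length, so the longest possible is gcd(165, 255, 285, 195).
165 = 3 × 5 × 11
255 = 3 × 5 × 17
285 = 3 × 5 × 19
195 = 3 × 5 × 13
gcd(165, 255, 285, 195) = 3 × 5 = 15.

15 m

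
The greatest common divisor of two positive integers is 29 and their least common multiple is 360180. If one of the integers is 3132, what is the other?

3335

For two integers, gcd × lcm = product, so the other is (29 × 360180) / 3132 = 10445220 / 3132 = 3335.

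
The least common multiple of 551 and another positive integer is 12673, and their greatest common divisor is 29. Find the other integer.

gcd × lcm = product of the two integers, so the other integer is (29 × 12673) / 551 = 667.

667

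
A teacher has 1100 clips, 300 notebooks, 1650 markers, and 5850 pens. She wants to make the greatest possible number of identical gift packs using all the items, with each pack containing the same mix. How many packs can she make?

The pack count must divide each quantity, so the greatest is gcd(1100, 300, 1650, 5850).
1100 = 2^2 × 5^2 × 11
300 = 2^2 × 3 × 5^2
1650 = 2 × 3 × 5^2 × 11
5850 = 2 × 3^2 × 5^2 × 13
gcd(1100, 300, 1650, 5850) = 2 × 5^2 = 50.

50 packs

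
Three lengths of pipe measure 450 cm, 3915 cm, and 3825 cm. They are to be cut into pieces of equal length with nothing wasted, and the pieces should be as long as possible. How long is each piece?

45 cm

Each piece length must divide every original length, so the longest possible is gcd(450, 3915, 3825).
450 = 2 × 3^2 × 5^2
3915 = 3^3 × 5 × 29
3825 = 3^2 × 5^2 × 17
gcd(450, 3915, 3825) = 3^2 × 5 = 45.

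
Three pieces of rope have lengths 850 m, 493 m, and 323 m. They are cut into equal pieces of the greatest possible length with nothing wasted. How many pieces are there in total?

98

Piece length = gcd(850, 493, 323).
850 = 2 × 5^2 × 17
493 = 17 × 29
323 = 17 × 19
gcd(850, 493, 323) = 17.
Total pieces = 850/17 + 493/17 + 323/17 = 50 + 29 + 19 = 98.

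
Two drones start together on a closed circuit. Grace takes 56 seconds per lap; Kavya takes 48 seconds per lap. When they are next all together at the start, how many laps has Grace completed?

6 laps

The first common completion time is the LCM of the periods.
56 = 2^3 × 7
48 = 2^4 × 3
LCM(56, 48) = 2^4 × 3 × 7 = 336.
Laps for period 56: 336 / 56 = 6.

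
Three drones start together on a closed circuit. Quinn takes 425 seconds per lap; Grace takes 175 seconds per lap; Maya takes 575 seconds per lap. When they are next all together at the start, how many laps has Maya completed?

All finish a whole number of cycles simultaneously at t = LCM of the periods.
425 = 5^2 × 17
175 = 5^2 × 7
575 = 5^2 × 23
LCM(425, 175, 575) = 5^2 × 7 × 17 × 23 = 68425.
Laps for period 575: 68425 / 575 = 119.

119 laps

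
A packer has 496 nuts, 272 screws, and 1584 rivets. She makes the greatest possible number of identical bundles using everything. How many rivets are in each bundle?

Number of bundles = gcd(496, 272, 1584).
496 = 2^4 × 31
272 = 2^4 × 17
1584 = 2^4 × 3^2 × 11
gcd(496, 272, 1584) = 2^4 = 16.
rivets per bundle = 1584 / 16 = 99.

99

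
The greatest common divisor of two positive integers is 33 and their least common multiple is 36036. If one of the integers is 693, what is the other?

1716

For two integers, gcd × lcm = product, so the other is (33 × 36036) / 693 = 1189188 / 693 = 1716.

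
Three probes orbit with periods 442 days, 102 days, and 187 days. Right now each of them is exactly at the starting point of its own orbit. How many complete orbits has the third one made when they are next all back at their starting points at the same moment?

All finish a whole number of cycles simultaneously at t = LCM of the periods.
442 = 2 × 13 × 17
102 = 2 × 3 × 17
187 = 11 × 17
LCM(442, 102, 187) = 2 × 3 × 11 × 13 × 17 = 14586.
Orbits for period 187: 14586 / 187 = 78.

78 orbits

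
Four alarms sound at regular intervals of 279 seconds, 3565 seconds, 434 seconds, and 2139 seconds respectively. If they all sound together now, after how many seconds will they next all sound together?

449190 seconds

The first simultaneous occurrence is after LCM of the individual periods.
279 = 3^2 × 31
3565 = 5 × 23 × 31
434 = 2 × 7 × 31
2139 = 3 × 23 × 31
LCM(279, 3565, 434, 2139) = 2 × 3^2 × 5 × 7 × 23 × 31 = 449190.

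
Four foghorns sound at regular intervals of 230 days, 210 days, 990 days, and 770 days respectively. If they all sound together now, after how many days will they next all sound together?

159390 days

We need the least common multiple of the intervals.
230 = 2 × 5 × 23
210 = 2 × 3 × 5 × 7
990 = 2 × 3^2 × 5 × 11
770 = 2 × 5 × 7 × 11
LCM(230, 210, 990, 770) = 2 × 3^2 × 5 × 7 × 11 × 23 = 159390.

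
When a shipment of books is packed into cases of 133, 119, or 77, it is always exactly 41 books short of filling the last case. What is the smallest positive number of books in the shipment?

Being 41 short of a full case of size k means N ≡ −41 (mod k), i.e. N + 41 is a multiple of each size.
133 = 7 × 19
119 = 7 × 17
77 = 7 × 11
LCM(133, 119, 77) = 7 × 11 × 17 × 19 = 24871.
Smallest positive N is 24871 − 41 = 24830.

24830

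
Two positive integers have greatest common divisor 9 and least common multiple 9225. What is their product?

83025

For any two positive integers, gcd × lcm = product = 9 × 9225 = 83025.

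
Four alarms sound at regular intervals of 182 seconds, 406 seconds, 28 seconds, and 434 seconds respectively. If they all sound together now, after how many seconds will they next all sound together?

327236 seconds

They coincide at every common multiple of the periods; the first is the LCM.
182 = 2 × 7 × 13
406 = 2 × 7 × 29
28 = 2^2 × 7
434 = 2 × 7 × 31
LCM(182, 406, 28, 434) = 2^2 × 7 × 13 × 29 × 31 = 327236.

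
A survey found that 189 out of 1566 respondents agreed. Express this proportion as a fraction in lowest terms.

7/58

189 = 3^3 × 7
1566 = 2 × 3^3 × 29
gcd(189, 1566) = 3^3 = 27.
Divide numerator and denominator by 27: 189/1566 = 7/58.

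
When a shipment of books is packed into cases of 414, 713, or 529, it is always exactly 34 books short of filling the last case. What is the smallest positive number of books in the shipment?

Being 34 short of a full case of size k means N ≡ −34 (mod k), i.e. N + 34 is a multiple of each size.
414 = 2 × 3^2 × 23
713 = 23 × 31
529 = 23^2
LCM(414, 713, 529) = 2 × 3^2 × 23^2 × 31 = 295182.
Smallest positive N is 295182 − 34 = 295148.

295148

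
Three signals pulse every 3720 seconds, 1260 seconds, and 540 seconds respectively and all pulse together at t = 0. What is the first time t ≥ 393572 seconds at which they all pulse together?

Joint pulses occur at multiples of LCM(3720, 1260, 540).
3720 = 2^3 × 3 × 5 × 31
1260 = 2^2 × 3^2 × 5 × 7
540 = 2^2 × 3^3 × 5
LCM(3720, 1260, 540) = 2^3 × 3^3 × 5 × 7 × 31 = 234360.
Smallest multiple of 234360 that is ≥ 393572: ⌈393572/234360⌉ × 234360 = 2 × 234360 = 468720.

468720 seconds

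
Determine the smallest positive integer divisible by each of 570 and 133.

570 = 2 × 3 × 5 × 19
133 = 7 × 19
LCM(570, 133) = 2 × 3 × 5 × 7 × 19 = 3990.

3990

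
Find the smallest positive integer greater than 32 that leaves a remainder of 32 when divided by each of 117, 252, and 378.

N − 32 must be a common multiple of 117, 252, and 378.
117 = 3^2 × 13
252 = 2^2 × 3^2 × 7
378 = 2 × 3^3 × 7
LCM(117, 252, 378) = 2^2 × 3^3 × 7 × 13 = 9828.
Smallest N > 32 is LCM + 32 = 9828 + 32 = 9860.

9860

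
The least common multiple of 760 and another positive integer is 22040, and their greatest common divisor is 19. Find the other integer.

551

gcd × lcm = product of the two integers, so the other integer is (19 × 22040) / 760 = 551.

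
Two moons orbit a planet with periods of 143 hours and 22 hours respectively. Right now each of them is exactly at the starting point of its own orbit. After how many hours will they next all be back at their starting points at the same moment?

The first simultaneous occurrence is after LCM of the individual periods.
143 = 11 × 13
22 = 2 × 11
LCM(143, 22) = 2 × 11 × 13 = 286.

286 hours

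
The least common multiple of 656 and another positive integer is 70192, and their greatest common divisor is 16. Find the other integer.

gcd × lcm = product of the two integers, so the other integer is (16 × 70192) / 656 = 1712.

1712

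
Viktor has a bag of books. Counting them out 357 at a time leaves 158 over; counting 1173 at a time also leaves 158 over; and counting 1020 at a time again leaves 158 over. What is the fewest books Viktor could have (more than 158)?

N − 158 must be a common multiple of 357, 1173, and 1020.
357 = 3 × 7 × 17
1173 = 3 × 17 × 23
1020 = 2^2 × 3 × 5 × 17
LCM(357, 1173, 1020) = 2^2 × 3 × 5 × 7 × 17 × 23 = 164220.
Smallest N > 158 is LCM + 158 = 164220 + 158 = 164378.

164378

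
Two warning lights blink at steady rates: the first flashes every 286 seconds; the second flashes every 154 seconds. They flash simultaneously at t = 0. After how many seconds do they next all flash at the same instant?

2002 seconds

They coincide at every common multiple of the periods; the first is the LCM.
286 = 2 × 11 × 13
154 = 2 × 7 × 11
LCM(286, 154) = 2 × 7 × 11 × 13 = 2002.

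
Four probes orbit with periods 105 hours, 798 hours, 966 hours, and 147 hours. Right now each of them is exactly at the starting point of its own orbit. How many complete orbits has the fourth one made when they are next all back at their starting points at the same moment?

4370 orbits

They are all back at their starting positions together after one LCM of the periods.
105 = 3 × 5 × 7
798 = 2 × 3 × 7 × 19
966 = 2 × 3 × 7 × 23
147 = 3 × 7^2
LCM(105, 798, 966, 147) = 2 × 3 × 5 × 7^2 × 19 × 23 = 642390.
Orbits for period 147: 642390 / 147 = 4370.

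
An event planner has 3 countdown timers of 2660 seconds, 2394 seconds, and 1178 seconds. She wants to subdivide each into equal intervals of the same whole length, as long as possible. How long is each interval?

38 seconds

The interval must divide each timer length; the longest such is the gcd.
2660 = 2^2 × 5 × 7 × 19
2394 = 2 × 3^2 × 7 × 19
1178 = 2 × 19 × 31
gcd(2660, 2394, 1178) = 2 × 19 = 38.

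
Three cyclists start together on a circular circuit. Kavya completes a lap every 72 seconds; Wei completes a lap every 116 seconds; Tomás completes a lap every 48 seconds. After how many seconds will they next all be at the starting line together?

4176 seconds

They coincide at every common multiple of the periods; the first is the LCM.
72 = 2^3 × 3^2
116 = 2^2 × 29
48 = 2^4 × 3
LCM(72, 116, 48) = 2^4 × 3^2 × 29 = 4176.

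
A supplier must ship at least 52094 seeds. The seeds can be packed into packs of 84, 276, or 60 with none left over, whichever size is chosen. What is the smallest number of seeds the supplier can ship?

57960

The number of seeds must be a common multiple of 84, 276, and 60, so a multiple of their LCM.
84 = 2^2 × 3 × 7
276 = 2^2 × 3 × 23
60 = 2^2 × 3 × 5
LCM(84, 276, 60) = 2^2 × 3 × 5 × 7 × 23 = 9660.
Smallest multiple of 9660 that is ≥ 52094: ⌈52094/9660⌉ × 9660 = 6 × 9660 = 57960.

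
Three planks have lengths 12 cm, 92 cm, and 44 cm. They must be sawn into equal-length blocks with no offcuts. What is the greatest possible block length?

4 cm

The block length must divide every plank, so the greatest is gcd(12, 92, 44).
12 = 2^2 × 3
92 = 2^2 × 23
44 = 2^2 × 11
gcd(12, 92, 44) = 2^2 = 4.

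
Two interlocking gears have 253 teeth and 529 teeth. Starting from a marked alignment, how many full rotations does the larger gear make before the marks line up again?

They are all back at their starting positions together after one LCM of the periods.
253 = 11 × 23
529 = 23^2
LCM(253, 529) = 11 × 23^2 = 5819.
Rotations for period 529: 5819 / 529 = 11.

11 rotations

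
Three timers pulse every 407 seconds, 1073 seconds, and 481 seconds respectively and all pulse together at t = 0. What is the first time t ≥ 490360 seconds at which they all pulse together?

Joint pulses occur at multiples of LCM(407, 1073, 481).
407 = 11 × 37
1073 = 29 × 37
481 = 13 × 37
LCM(407, 1073, 481) = 11 × 13 × 29 × 37 = 153439.
Smallest multiple of 153439 that is ≥ 490360: ⌈490360/153439⌉ × 153439 = 4 × 153439 = 613756.

613756 seconds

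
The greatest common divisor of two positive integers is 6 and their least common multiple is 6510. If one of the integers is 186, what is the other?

210

For two integers, gcd × lcm = product, so the other is (6 × 6510) / 186 = 39060 / 186 = 210.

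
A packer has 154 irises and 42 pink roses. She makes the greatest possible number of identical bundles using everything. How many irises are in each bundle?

Number of bundles = gcd(154, 42).
154 = 2 × 7 × 11
42 = 2 × 3 × 7
gcd(154, 42) = 2 × 7 = 14.
irises per bundle = 154 / 14 = 11.

11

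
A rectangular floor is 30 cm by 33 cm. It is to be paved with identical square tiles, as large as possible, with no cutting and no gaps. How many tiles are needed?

110

Tile side = gcd(30, 33).
30 = 2 × 3 × 5
33 = 3 × 11
gcd(30, 33) = 3.
Tiles: (30/3) × (33/3) = 10 × 11 = 110.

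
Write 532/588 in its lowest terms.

19/21

532 = 2^2 × 7 × 19
588 = 2^2 × 3 × 7^2
gcd(532, 588) = 2^2 × 7 = 28.
Divide numerator and denominator by 28: 532/588 = 19/21.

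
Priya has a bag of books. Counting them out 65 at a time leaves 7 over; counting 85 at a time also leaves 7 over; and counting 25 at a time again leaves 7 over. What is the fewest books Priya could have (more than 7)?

N − 7 must be a common multiple of 65, 85, and 25.
65 = 5 × 13
85 = 5 × 17
25 = 5^2
LCM(65, 85, 25) = 5^2 × 13 × 17 = 5525.
Smallest N > 7 is LCM + 7 = 5525 + 7 = 5532.

5532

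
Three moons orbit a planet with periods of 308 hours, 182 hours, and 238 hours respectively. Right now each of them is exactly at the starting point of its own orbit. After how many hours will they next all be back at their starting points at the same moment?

68068 hours

The first simultaneous occurrence is after LCM of the individual periods.
308 = 2^2 × 7 × 11
182 = 2 × 7 × 13
238 = 2 × 7 × 17
LCM(308, 182, 238) = 2^2 × 7 × 11 × 13 × 17 = 68068.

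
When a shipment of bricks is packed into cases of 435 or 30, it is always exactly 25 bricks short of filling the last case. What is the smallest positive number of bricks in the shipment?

845

Being 25 short of a full case of size k means N ≡ −25 (mod k), i.e. N + 25 is a multiple of each size.
435 = 3 × 5 × 29
30 = 2 × 3 × 5
LCM(435, 30) = 2 × 3 × 5 × 29 = 870.
Smallest positive N is 870 − 25 = 845.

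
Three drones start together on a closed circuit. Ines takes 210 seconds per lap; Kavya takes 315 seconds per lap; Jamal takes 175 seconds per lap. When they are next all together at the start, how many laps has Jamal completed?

They are all back at their starting positions together after one LCM of the periods.
210 = 2 × 3 × 5 × 7
315 = 3^2 × 5 × 7
175 = 5^2 × 7
LCM(210, 315, 175) = 2 × 3^2 × 5^2 × 7 = 3150.
Laps for period 175: 3150 / 175 = 18.

18 laps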